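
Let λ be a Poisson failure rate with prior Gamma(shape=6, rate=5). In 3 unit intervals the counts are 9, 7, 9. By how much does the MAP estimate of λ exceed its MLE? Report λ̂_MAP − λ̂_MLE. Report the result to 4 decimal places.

Σxᵢ = 25. Posterior is Gamma(31, 8); MAP = (31−1)/8 = 30/8 ≈ 3.75000.
MLE = x̄ = 25/3 ≈ 8.33333.
Difference = 30/8 − 25/3 = -55/12 ≈ -4.5833.

MAP − MLE = -4.5833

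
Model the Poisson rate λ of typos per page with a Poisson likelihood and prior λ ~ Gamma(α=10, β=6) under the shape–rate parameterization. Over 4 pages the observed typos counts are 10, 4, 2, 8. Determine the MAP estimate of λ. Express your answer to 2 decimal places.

Σxᵢ = 10+4+2+8 = 24, with n = 4.
Posterior ∝ λ^9e^(−6λ) · λ^24e^(−4λ) = λ^33e^(−10λ), i.e. Gamma(shape=34, rate=10).
The mode of a Gamma(a, b) with a ≥ 1 (shape–rate) is (a−1)/b = 33/10 ≈ 3.30.

λ̂_MAP = 3.30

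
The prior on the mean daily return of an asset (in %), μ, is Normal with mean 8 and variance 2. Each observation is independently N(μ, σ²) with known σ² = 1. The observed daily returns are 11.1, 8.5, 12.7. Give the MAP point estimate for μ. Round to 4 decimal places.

μ̂_MAP = 10.3714

n = 3; x̄ = (11.1 + 8.5 + 12.7)/3 = 32.3/3 = 323/30 ≈ 10.7667.
For a Normal prior and Normal likelihood with known variance, the posterior is Normal; its mode equals its mean, the precision-weighted average.
Prior precision 1/σ₀² = 1/2 = 0.5; data precision n/σ² = 3/1 = 3.
μ̂ = (0.5·8 + 3·(323/30)) / (0.5 + 3) = 36.3/3.5 = 363/35 ≈ 10.3714.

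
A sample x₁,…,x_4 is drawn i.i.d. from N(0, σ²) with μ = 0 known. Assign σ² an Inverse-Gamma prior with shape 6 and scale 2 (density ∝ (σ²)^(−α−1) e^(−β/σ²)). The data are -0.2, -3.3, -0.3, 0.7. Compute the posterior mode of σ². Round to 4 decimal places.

Sum of squared deviations about the known mean: SS = (-0.2−0)² + (-3.3−0)² + (-0.3−0)² + (0.7−0)² = 11.51.
The Normal likelihood contributes (σ²)^(−n/2) exp(−SS/(2σ²)), so the posterior is Inverse-Gamma(α + n/2, β + SS/2) = Inverse-Gamma(8, 7.755).
The mode of Inverse-Gamma(a, b) is b/(a+1) = 7.755/9 ≈ 0.8617.

σ̂²_MAP = 0.8617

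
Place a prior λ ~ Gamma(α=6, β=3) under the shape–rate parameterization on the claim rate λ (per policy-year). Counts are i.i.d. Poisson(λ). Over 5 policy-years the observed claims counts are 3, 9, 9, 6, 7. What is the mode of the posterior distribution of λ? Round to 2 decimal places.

Σxᵢ = 3+9+9+6+7 = 34, with n = 5.
Posterior ∝ λ^5e^(−3λ) · λ^34e^(−5λ) = λ^39e^(−8λ), i.e. Gamma(shape=40, rate=8).
The mode of a Gamma(a, b) with a ≥ 1 (shape–rate) is (a−1)/b = 39/8 ≈ 4.88.

λ̂_MAP = 4.88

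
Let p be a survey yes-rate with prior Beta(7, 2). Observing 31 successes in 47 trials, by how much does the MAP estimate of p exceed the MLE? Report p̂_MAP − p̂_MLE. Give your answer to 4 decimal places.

Posterior is Beta(38, 18); MAP = (38−1)/(56−2) = 37/54 ≈ 0.68519.
MLE ignores the prior: p̂_MLE = k/n = 31/47 ≈ 0.65957.
Difference = 37/54 − 31/47 = 65/2538 ≈ 0.0256.

MAP − MLE = 0.0256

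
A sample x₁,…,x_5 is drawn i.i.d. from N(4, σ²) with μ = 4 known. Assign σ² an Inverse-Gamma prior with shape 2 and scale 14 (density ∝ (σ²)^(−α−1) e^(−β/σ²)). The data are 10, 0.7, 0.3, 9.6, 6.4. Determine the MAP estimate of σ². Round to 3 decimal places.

σ̂²_MAP = 11.427

Sum of squared deviations about the known mean: SS = (10−4)² + (0.7−4)² + (0.3−4)² + (9.6−4)² + (6.4−4)² = 97.7.
The Normal likelihood contributes (σ²)^(−n/2) exp(−SS/(2σ²)), so the posterior is Inverse-Gamma(α + n/2, β + SS/2) = Inverse-Gamma(4.5, 62.85).
The mode of Inverse-Gamma(a, b) is b/(a+1) = 62.85/5.5 ≈ 11.427.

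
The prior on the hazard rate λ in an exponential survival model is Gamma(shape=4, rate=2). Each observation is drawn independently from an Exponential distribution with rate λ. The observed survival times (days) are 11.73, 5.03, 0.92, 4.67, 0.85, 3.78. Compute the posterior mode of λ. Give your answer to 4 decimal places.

The Exponential(rate=λ) likelihood is ∝ λ^n e^(−λΣtᵢ). Here n = 6 and Σtᵢ = 11.73 + 5.03 + 0.92 + 4.67 + 0.85 + 3.78 = 26.98.
Posterior ∝ λ^3e^(−2λ) · λ^6e^(−26.98λ) = λ^9e^(−28.98λ), i.e. Gamma(10, 28.98).
Mode = (a−1)/b = 9/28.98 ≈ 0.3106.

λ̂_MAP = 0.3106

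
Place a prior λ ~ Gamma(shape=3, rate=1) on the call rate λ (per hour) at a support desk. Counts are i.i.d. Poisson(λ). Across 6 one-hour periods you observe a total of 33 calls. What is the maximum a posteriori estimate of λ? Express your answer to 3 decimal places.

Σxᵢ = 33, n = 6.
Posterior ∝ λ^2e^(−1λ) · λ^33e^(−6λ) = λ^35e^(−7λ), i.e. Gamma(shape=36, rate=7).
The mode of a Gamma(a, b) with a ≥ 1 (shape–rate) is (a−1)/b = 35/7 ≈ 5.000.

λ̂_MAP = 5.000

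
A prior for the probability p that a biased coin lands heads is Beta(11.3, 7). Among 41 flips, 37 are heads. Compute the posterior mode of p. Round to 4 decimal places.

Prior: Beta(11.3, 7).
Data: 37 successes in 41 trials. The binomial likelihood contributes p^37(1−p)^4, so the posterior is Beta(11.3+37, 7+4) = Beta(48.3, 11).
For Beta(a, b) with a, b > 1 the mode is (a−1)/(a+b−2) = 47.3/57.3 ≈ 0.8255.

p̂_MAP = 0.8255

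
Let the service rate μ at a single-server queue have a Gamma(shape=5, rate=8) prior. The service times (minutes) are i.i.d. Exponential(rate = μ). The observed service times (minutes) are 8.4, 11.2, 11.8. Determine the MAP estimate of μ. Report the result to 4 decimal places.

The Exponential(rate=μ) likelihood is ∝ μ^n e^(−μΣtᵢ). Here n = 3 and Σtᵢ = 8.4 + 11.2 + 11.8 = 31.4.
Posterior ∝ μ^4e^(−8μ) · μ^3e^(−31.4μ) = μ^7e^(−39.4μ), i.e. Gamma(8, 39.4).
Mode = (a−1)/b = 7/39.4 ≈ 0.1777.

μ̂_MAP = 0.1777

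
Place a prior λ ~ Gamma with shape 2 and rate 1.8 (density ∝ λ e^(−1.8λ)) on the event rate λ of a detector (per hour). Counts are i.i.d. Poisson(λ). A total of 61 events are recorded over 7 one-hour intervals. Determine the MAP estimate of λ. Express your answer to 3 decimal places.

Σxᵢ = 61, n = 7.
Posterior ∝ λe^(−1.8λ) · λ^61e^(−7λ) = λ^62e^(−8.8λ), i.e. Gamma(shape=63, rate=8.8).
The mode of a Gamma(a, b) with a ≥ 1 (shape–rate) is (a−1)/b = 62/8.8 ≈ 7.045.

λ̂_MAP = 7.045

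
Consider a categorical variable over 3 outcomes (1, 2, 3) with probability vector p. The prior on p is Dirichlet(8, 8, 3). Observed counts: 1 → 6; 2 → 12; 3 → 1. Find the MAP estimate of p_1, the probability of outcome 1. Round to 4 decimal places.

MAP estimate: 0.3714

The posterior is Dirichlet(αᵢ + nᵢ) = Dirichlet(14, 20, 4).
For a Dirichlet(a₁,…,a_K) with all aᵢ > 1, the mode has j-th component (aⱼ − 1)/(Σaᵢ − K).
Here Σaᵢ = 38 and K = 3, so p_1 = (14 − 1)/(38 − 3) = 13/35 ≈ 0.3714.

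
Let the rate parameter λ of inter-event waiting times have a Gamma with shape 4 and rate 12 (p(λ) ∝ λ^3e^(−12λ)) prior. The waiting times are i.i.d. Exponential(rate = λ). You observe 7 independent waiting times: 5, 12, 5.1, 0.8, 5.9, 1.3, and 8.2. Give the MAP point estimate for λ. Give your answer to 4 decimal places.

The Exponential(rate=λ) likelihood is ∝ λ^n e^(−λΣtᵢ). Here n = 7 and Σtᵢ = 5 + 12 + 5.1 + 0.8 + 5.9 + 1.3 + 8.2 = 38.3.
Posterior ∝ λ^3e^(−12λ) · λ^7e^(−38.3λ) = λ^10e^(−50.3λ), i.e. Gamma(11, 50.3).
Mode = (a−1)/b = 10/50.3 ≈ 0.1988.

λ̂_MAP = 0.1988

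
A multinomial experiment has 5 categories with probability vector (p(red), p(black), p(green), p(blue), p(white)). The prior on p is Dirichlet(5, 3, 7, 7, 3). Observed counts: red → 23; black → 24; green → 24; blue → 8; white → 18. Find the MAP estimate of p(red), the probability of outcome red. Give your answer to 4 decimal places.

The posterior is Dirichlet(αᵢ + nᵢ) = Dirichlet(28, 27, 31, 15, 21).
For a Dirichlet(a₁,…,a_K) with all aᵢ > 1, the mode has j-th component (aⱼ − 1)/(Σaᵢ − K).
Here Σaᵢ = 122 and K = 5, so p(red) = (28 − 1)/(122 − 5) = 27/117 ≈ 0.2308.

MAP estimate of p(red) = 0.2308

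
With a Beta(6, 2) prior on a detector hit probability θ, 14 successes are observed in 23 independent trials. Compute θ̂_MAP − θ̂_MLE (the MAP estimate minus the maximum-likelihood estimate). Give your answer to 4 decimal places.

Posterior is Beta(20, 11); MAP = (20−1)/(31−2) = 19/29 ≈ 0.65517.
MLE ignores the prior: θ̂_MLE = k/n = 14/23 ≈ 0.60870.
Difference = 19/29 − 14/23 = 31/667 ≈ 0.0465.

MAP − MLE = 0.0465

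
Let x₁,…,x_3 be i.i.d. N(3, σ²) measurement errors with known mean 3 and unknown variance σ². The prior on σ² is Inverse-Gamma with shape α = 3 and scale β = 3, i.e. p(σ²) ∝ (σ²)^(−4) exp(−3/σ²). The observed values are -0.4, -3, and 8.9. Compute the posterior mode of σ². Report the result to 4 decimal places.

Sum of squared deviations about the known mean: SS = (-0.4−3)² + (-3−3)² + (8.9−3)² = 82.37.
The Normal likelihood contributes (σ²)^(−n/2) exp(−SS/(2σ²)), so the posterior is Inverse-Gamma(α + n/2, β + SS/2) = Inverse-Gamma(4.5, 44.185).
The mode of Inverse-Gamma(a, b) is b/(a+1) = 44.185/5.5 ≈ 8.0336.

σ̂²_MAP = 8.0336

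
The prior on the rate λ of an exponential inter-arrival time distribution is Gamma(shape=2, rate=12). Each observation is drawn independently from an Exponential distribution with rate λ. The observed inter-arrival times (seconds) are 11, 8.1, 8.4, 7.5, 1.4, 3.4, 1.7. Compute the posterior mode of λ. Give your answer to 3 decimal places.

λ̂_MAP = 0.150

The Exponential(rate=λ) likelihood is ∝ λ^n e^(−λΣtᵢ). Here n = 7 and Σtᵢ = 11 + 8.1 + 8.4 + 7.5 + 1.4 + 3.4 + 1.7 = 41.5.
Posterior ∝ λe^(−12λ) · λ^7e^(−41.5λ) = λ^8e^(−53.5λ), i.e. Gamma(9, 53.5).
Mode = (a−1)/b = 8/53.5 ≈ 0.150.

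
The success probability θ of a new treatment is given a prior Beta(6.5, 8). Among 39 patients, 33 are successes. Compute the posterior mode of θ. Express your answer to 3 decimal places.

θ̂_MAP = 0.748

Prior: Beta(6.5, 8).
Data: 33 successes in 39 trials. The binomial likelihood contributes θ^33(1−θ)^6, so the posterior is Beta(6.5+33, 8+6) = Beta(39.5, 14).
For Beta(a, b) with a, b > 1 the mode is (a−1)/(a+b−2) = 38.5/51.5 ≈ 0.748.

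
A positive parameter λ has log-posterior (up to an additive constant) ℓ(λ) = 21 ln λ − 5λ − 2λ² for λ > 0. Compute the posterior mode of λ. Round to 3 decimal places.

ℓ'(λ) = 21/λ − 5 − 4λ. Setting this to zero and multiplying by λ: 4λ² + 5λ − 21 = 0.
λ = (−5 + √(5² + 4·4·21)) / (2·4) = (−5 + √361) / 8 = (−5 + 19)/8 = 7/4.
ℓ''(λ) = −21/λ² − 4 < 0, confirming a maximum.

λ̂_MAP = 1.750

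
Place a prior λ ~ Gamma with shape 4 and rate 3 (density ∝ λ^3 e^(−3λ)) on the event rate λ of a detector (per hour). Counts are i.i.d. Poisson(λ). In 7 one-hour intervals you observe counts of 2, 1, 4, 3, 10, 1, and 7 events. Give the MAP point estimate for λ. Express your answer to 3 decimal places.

Σxᵢ = 2+1+4+3+10+1+7 = 28, with n = 7.
Posterior ∝ λ^3e^(−3λ) · λ^28e^(−7λ) = λ^31e^(−10λ), i.e. Gamma(shape=32, rate=10).
The mode of a Gamma(a, b) with a ≥ 1 (shape–rate) is (a−1)/b = 31/10 ≈ 3.100.

λ̂_MAP = 3.100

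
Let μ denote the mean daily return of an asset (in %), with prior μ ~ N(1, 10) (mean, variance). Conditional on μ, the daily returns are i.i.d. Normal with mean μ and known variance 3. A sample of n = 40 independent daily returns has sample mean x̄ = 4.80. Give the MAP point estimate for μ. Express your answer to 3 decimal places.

n = 40, x̄ = 4.80.
For a Normal prior and Normal likelihood with known variance, the posterior is Normal; its mode equals its mean, the precision-weighted average.
Prior precision 1/σ₀² = 1/10 = 0.1; data precision n/σ² = 40/3.
μ̂ = (0.1·1 + (40/3)·4.8) / (0.1 + 40/3) = 64.1/(403/30) = 1923/403 ≈ 4.772.

μ̂_MAP = 4.772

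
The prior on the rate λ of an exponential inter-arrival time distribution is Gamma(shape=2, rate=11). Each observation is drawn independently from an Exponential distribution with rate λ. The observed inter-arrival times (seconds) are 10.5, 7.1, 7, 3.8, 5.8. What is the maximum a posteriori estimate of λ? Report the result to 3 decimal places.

λ̂_MAP = 0.133

The Exponential(rate=λ) likelihood is ∝ λ^n e^(−λΣtᵢ). Here n = 5 and Σtᵢ = 10.5 + 7.1 + 7 + 3.8 + 5.8 = 34.2.
Posterior ∝ λe^(−11λ) · λ^5e^(−34.2λ) = λ^6e^(−45.2λ), i.e. Gamma(7, 45.2).
Mode = (a−1)/b = 6/45.2 ≈ 0.133.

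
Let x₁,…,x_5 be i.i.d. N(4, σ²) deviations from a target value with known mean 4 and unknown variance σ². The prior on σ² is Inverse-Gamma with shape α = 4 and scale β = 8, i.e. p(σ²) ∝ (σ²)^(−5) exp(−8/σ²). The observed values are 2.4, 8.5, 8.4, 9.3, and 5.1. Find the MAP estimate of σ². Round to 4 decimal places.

Sum of squared deviations about the known mean: SS = (2.4−4)² + (8.5−4)² + (8.4−4)² + (9.3−4)² + (5.1−4)² = 71.47.
The Normal likelihood contributes (σ²)^(−n/2) exp(−SS/(2σ²)), so the posterior is Inverse-Gamma(α + n/2, β + SS/2) = Inverse-Gamma(6.5, 43.735).
The mode of Inverse-Gamma(a, b) is b/(a+1) = 43.735/7.5 ≈ 5.8313.

σ̂²_MAP = 5.8313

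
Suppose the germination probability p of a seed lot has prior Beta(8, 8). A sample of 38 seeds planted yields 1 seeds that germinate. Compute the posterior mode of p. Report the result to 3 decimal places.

p̂_MAP = 0.154

Prior: Beta(8, 8).
Data: 1 success in 38 trials. The binomial likelihood contributes p(1−p)^37, so the posterior is Beta(8+1, 8+37) = Beta(9, 45).
For Beta(a, b) with a, b > 1 the mode is (a−1)/(a+b−2) = 8/52 ≈ 0.154.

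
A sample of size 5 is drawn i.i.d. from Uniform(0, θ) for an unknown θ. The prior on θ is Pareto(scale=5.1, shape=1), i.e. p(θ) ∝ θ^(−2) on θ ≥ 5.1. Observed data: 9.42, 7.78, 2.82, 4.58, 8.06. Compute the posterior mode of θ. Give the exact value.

The Uniform(0, θ) likelihood is θ^(−n) for θ ≥ max(xᵢ), zero otherwise. Here max(xᵢ) = 9.42.
Posterior ∝ θ^(−2) · θ^(−5) = θ^(−7) on θ ≥ max(5.1, 9.42) = 9.42.
This density is strictly decreasing in θ, so the posterior mode lies at the lower boundary of the support.

θ̂_MAP = 9.42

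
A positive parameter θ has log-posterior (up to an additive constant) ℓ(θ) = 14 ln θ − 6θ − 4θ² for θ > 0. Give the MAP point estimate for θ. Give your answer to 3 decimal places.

ℓ'(θ) = 14/θ − 6 − 8θ. Setting this to zero and multiplying by θ: 8θ² + 6θ − 14 = 0.
θ = (−6 + √(6² + 4·8·14)) / (2·8) = (−6 + √484) / 16 = (−6 + 22)/16 = 1.
ℓ''(θ) = −14/θ² − 8 < 0, confirming a maximum.

θ̂_MAP = 1.000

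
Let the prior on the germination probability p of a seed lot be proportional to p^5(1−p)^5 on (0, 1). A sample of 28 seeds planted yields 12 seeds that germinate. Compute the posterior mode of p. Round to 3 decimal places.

The prior density ∝ p^5(1−p)^5 is the kernel of Beta(6, 6).
Data: 12 successes in 28 trials. The binomial likelihood contributes p^12(1−p)^16, so the posterior is Beta(6+12, 6+16) = Beta(18, 22).
For Beta(a, b) with a, b > 1 the mode is (a−1)/(a+b−2) = 17/38 ≈ 0.447.

p̂_MAP = 0.447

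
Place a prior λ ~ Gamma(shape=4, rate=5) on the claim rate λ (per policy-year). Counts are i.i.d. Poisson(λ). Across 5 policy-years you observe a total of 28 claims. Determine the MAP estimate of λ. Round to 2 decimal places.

λ̂_MAP = 3.10

Σxᵢ = 28, n = 5.
Posterior ∝ λ^3e^(−5λ) · λ^28e^(−5λ) = λ^31e^(−10λ), i.e. Gamma(shape=32, rate=10).
The mode of a Gamma(a, b) with a ≥ 1 (shape–rate) is (a−1)/b = 31/10 ≈ 3.10.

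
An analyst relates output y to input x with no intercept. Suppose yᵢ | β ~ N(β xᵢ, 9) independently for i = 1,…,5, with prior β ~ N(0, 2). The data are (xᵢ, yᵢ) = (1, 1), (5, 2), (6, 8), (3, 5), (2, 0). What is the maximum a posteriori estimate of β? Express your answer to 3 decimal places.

log p(β | y) = −Σ(yᵢ − βxᵢ)²/(2·9) − β²/(2·2) + const.
Setting the derivative to zero: Σxᵢ(yᵢ − βxᵢ)/9 − β/2 = 0, so β = Σxᵢyᵢ / (Σxᵢ² + σ²/τ²).
Σxᵢyᵢ = 1·1 + 5·2 + 6·8 + 3·5 + 2·0 = 74; Σxᵢ² = 75; σ²/τ² = 4.5.
β̂_MAP = 74 / (75 + 4.5) = 74/79.5 ≈ 0.931.

β̂_MAP = 0.931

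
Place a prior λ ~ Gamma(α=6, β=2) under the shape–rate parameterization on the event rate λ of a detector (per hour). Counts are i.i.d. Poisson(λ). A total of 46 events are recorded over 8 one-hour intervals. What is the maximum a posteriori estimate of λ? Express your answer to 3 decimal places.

Σxᵢ = 46, n = 8.
Posterior ∝ λ^5e^(−2λ) · λ^46e^(−8λ) = λ^51e^(−10λ), i.e. Gamma(shape=52, rate=10).
The mode of a Gamma(a, b) with a ≥ 1 (shape–rate) is (a−1)/b = 51/10 ≈ 5.100.

λ̂_MAP = 5.100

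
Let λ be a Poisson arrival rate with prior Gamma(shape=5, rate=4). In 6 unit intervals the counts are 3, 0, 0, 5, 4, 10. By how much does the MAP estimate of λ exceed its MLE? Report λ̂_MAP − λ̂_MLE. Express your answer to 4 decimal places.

Σxᵢ = 22. Posterior is Gamma(27, 10); MAP = (27−1)/10 = 26/10 ≈ 2.60000.
MLE = x̄ = 22/6 ≈ 3.66667.
Difference = 26/10 − 22/6 = -16/15 ≈ -1.0667.

MAP − MLE = -1.0667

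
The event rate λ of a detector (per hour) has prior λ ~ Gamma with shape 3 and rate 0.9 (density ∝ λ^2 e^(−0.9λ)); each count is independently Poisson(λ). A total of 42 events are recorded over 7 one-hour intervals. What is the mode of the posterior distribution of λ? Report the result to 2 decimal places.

Σxᵢ = 42, n = 7.
Posterior ∝ λ^2e^(−0.9λ) · λ^42e^(−7λ) = λ^44e^(−7.9λ), i.e. Gamma(shape=45, rate=7.9).
The mode of a Gamma(a, b) with a ≥ 1 (shape–rate) is (a−1)/b = 44/7.9 ≈ 5.57.

λ̂_MAP = 5.57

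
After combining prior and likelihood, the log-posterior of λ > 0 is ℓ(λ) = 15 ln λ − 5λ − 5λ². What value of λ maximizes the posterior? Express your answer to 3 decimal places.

λ̂_MAP = 1.000

ℓ'(λ) = 15/λ − 5 − 10λ. Setting this to zero and multiplying by λ: 10λ² + 5λ − 15 = 0.
λ = (−5 + √(5² + 4·10·15)) / (2·10) = (−5 + √625) / 20 = (−5 + 25)/20 = 1.
ℓ''(λ) = −15/λ² − 10 < 0, confirming a maximum.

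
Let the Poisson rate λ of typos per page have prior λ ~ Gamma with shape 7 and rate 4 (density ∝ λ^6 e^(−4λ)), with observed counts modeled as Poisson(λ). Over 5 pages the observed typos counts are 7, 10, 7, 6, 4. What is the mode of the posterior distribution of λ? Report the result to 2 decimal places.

λ̂_MAP = 4.44

Σxᵢ = 7+10+7+6+4 = 34, with n = 5.
Posterior ∝ λ^6e^(−4λ) · λ^34e^(−5λ) = λ^40e^(−9λ), i.e. Gamma(shape=41, rate=9).
The mode of a Gamma(a, b) with a ≥ 1 (shape–rate) is (a−1)/b = 40/9 ≈ 4.44.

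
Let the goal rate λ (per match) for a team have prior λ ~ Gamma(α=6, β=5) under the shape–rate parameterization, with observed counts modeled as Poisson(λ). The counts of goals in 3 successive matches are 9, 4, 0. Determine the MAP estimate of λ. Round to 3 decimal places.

Σxᵢ = 9+4+0 = 13, with n = 3.
Posterior ∝ λ^5e^(−5λ) · λ^13e^(−3λ) = λ^18e^(−8λ), i.e. Gamma(shape=19, rate=8).
The mode of a Gamma(a, b) with a ≥ 1 (shape–rate) is (a−1)/b = 18/8 ≈ 2.250.

λ̂_MAP = 2.250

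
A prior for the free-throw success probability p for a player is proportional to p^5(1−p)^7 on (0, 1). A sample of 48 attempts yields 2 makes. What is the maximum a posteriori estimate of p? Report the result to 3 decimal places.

p̂_MAP = 0.117

The prior density ∝ p^5(1−p)^7 is the kernel of Beta(6, 8).
Data: 2 successes in 48 trials. The binomial likelihood contributes p^2(1−p)^46, so the posterior is Beta(6+2, 8+46) = Beta(8, 54).
For Beta(a, b) with a, b > 1 the mode is (a−1)/(a+b−2) = 7/60 ≈ 0.117.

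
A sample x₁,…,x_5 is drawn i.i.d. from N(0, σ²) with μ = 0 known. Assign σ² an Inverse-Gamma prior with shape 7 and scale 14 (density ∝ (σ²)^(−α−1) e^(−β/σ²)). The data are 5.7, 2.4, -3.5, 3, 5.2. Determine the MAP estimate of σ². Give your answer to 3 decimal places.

σ̂²_MAP = 5.454

Sum of squared deviations about the known mean: SS = (5.7−0)² + (2.4−0)² + (-3.5−0)² + (3−0)² + (5.2−0)² = 86.54.
The Normal likelihood contributes (σ²)^(−n/2) exp(−SS/(2σ²)), so the posterior is Inverse-Gamma(α + n/2, β + SS/2) = Inverse-Gamma(9.5, 57.27).
The mode of Inverse-Gamma(a, b) is b/(a+1) = 57.27/10.5 ≈ 5.454.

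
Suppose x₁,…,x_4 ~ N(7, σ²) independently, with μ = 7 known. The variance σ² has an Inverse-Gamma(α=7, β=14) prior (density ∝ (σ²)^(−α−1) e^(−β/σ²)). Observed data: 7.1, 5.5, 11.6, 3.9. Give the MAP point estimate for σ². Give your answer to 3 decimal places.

σ̂²_MAP = 3.052

Sum of squared deviations about the known mean: SS = (7.1−7)² + (5.5−7)² + (11.6−7)² + (3.9−7)² = 33.03.
The Normal likelihood contributes (σ²)^(−n/2) exp(−SS/(2σ²)), so the posterior is Inverse-Gamma(α + n/2, β + SS/2) = Inverse-Gamma(9, 30.515).
The mode of Inverse-Gamma(a, b) is b/(a+1) = 30.515/10 ≈ 3.052.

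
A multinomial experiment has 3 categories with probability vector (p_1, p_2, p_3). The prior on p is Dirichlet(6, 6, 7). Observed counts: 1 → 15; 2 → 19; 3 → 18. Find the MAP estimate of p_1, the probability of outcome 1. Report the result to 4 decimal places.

MAP estimate: 0.2941

The posterior is Dirichlet(αᵢ + nᵢ) = Dirichlet(21, 25, 25).
For a Dirichlet(a₁,…,a_K) with all aᵢ > 1, the mode has j-th component (aⱼ − 1)/(Σaᵢ − K).
Here Σaᵢ = 71 and K = 3, so p_1 = (21 − 1)/(71 − 3) = 20/68 ≈ 0.2941.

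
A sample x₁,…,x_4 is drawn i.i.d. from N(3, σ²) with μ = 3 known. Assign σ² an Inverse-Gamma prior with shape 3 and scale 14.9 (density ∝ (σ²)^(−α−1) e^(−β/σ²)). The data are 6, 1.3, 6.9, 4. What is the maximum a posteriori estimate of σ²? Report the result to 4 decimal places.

Sum of squared deviations about the known mean: SS = (6−3)² + (1.3−3)² + (6.9−3)² + (4−3)² = 28.1.
The Normal likelihood contributes (σ²)^(−n/2) exp(−SS/(2σ²)), so the posterior is Inverse-Gamma(α + n/2, β + SS/2) = Inverse-Gamma(5, 28.95).
The mode of Inverse-Gamma(a, b) is b/(a+1) = 28.95/6 ≈ 4.8250.

σ̂²_MAP = 4.8250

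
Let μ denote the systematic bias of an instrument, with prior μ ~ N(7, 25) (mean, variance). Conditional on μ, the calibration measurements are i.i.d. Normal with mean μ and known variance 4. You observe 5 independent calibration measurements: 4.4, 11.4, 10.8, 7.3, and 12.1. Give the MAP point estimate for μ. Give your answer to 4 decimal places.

n = 5; x̄ = (4.4 + 11.4 + 10.8 + 7.3 + 12.1)/5 = 46/5 = 9.2.
For a Normal prior and Normal likelihood with known variance, the posterior is Normal; its mode equals its mean, the precision-weighted average.
Prior precision 1/σ₀² = 1/25 = 0.04; data precision n/σ² = 5/4 = 1.25.
μ̂ = (0.04·7 + 1.25·9.2) / (0.04 + 1.25) = 11.78/1.29 = 1178/129 ≈ 9.1318.

μ̂_MAP = 9.1318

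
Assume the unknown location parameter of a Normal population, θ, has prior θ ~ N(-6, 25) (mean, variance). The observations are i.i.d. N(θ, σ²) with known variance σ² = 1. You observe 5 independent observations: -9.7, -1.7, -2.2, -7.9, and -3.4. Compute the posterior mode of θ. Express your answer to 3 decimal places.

n = 5; x̄ = ((-9.7) + (-1.7) + (-2.2) + (-7.9) + (-3.4))/5 = -24.9/5 = -4.98.
For a Normal prior and Normal likelihood with known variance, the posterior is Normal; its mode equals its mean, the precision-weighted average.
Prior precision 1/σ₀² = 1/25 = 0.04; data precision n/σ² = 5/1 = 5.
θ̂ = (0.04·(-6) + 5·(-4.98)) / (0.04 + 5) = (-25.14)/5.04 = -419/84 ≈ -4.988.

θ̂_MAP = -4.988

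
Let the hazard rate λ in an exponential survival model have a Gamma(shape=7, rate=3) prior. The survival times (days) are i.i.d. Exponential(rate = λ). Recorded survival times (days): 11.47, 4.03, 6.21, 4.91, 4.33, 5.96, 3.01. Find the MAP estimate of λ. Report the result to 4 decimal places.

The Exponential(rate=λ) likelihood is ∝ λ^n e^(−λΣtᵢ). Here n = 7 and Σtᵢ = 11.47 + 4.03 + 6.21 + 4.91 + 4.33 + 5.96 + 3.01 = 39.92.
Posterior ∝ λ^6e^(−3λ) · λ^7e^(−39.92λ) = λ^13e^(−42.92λ), i.e. Gamma(14, 42.92).
Mode = (a−1)/b = 13/42.92 ≈ 0.3029.

λ̂_MAP = 0.3029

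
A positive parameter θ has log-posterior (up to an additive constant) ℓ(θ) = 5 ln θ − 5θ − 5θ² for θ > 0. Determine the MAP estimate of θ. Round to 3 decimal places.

θ̂_MAP = 0.500

ℓ'(θ) = 5/θ − 5 − 10θ. Setting this to zero and multiplying by θ: 10θ² + 5θ − 5 = 0.
θ = (−5 + √(5² + 4·10·5)) / (2·10) = (−5 + √225) / 20 = (−5 + 15)/20 = 1/2.
ℓ''(θ) = −5/θ² − 10 < 0, confirming a maximum.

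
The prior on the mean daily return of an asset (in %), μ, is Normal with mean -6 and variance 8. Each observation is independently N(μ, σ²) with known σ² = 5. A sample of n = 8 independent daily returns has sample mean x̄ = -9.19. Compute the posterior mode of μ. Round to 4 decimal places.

n = 8, x̄ = -9.19.
For a Normal prior and Normal likelihood with known variance, the posterior is Normal; its mode equals its mean, the precision-weighted average.
Prior precision 1/σ₀² = 1/8 = 0.125; data precision n/σ² = 8/5 = 1.6.
μ̂ = (0.125·(-6) + 1.6·(-9.19)) / (0.125 + 1.6) = (-15.454)/1.725 = -15454/1725 ≈ -8.9588.

μ̂_MAP = -8.9588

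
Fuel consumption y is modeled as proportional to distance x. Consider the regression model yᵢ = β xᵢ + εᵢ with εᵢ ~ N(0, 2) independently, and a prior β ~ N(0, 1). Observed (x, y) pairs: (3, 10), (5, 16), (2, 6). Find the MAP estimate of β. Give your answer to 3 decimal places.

β̂_MAP = 3.050

log p(β | y) = −Σ(yᵢ − βxᵢ)²/(2·2) − β²/(2·1) + const.
Setting the derivative to zero: Σxᵢ(yᵢ − βxᵢ)/2 − β/1 = 0, so β = Σxᵢyᵢ / (Σxᵢ² + σ²/τ²).
Σxᵢyᵢ = 3·10 + 5·16 + 2·6 = 122; Σxᵢ² = 38; σ²/τ² = 2.
β̂_MAP = 122 / (38 + 2) = 122/40 ≈ 3.050.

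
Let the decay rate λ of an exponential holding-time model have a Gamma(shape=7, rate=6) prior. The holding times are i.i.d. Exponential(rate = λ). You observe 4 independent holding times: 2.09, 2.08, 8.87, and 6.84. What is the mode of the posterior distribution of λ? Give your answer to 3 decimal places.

λ̂_MAP = 0.386

The Exponential(rate=λ) likelihood is ∝ λ^n e^(−λΣtᵢ). Here n = 4 and Σtᵢ = 2.09 + 2.08 + 8.87 + 6.84 = 19.88.
Posterior ∝ λ^6e^(−6λ) · λ^4e^(−19.88λ) = λ^10e^(−25.88λ), i.e. Gamma(11, 25.88).
Mode = (a−1)/b = 10/25.88 ≈ 0.386.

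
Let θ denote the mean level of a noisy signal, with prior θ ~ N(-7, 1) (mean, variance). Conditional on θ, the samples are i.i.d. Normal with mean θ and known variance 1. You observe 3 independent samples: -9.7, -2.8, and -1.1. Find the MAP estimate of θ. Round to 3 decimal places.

n = 3; x̄ = ((-9.7) + (-2.8) + (-1.1))/3 = -13.6/3 = -68/15 ≈ -4.5333.
For a Normal prior and Normal likelihood with known variance, the posterior is Normal; its mode equals its mean, the precision-weighted average.
Prior precision 1/σ₀² = 1/1 = 1; data precision n/σ² = 3/1 = 3.
θ̂ = (1·(-7) + 3·(-68/15)) / (1 + 3) = (-20.6)/4 = -5.150.

θ̂_MAP = -5.150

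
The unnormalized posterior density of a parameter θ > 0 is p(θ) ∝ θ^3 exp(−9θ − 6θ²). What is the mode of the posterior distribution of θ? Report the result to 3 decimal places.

θ̂_MAP = 0.250

ℓ'(θ) = 3/θ − 9 − 12θ. Setting this to zero and multiplying by θ: 12θ² + 9θ − 3 = 0.
θ = (−9 + √(9² + 4·12·3)) / (2·12) = (−9 + √225) / 24 = (−9 + 15)/24 = 1/4.
ℓ''(θ) = −3/θ² − 12 < 0, confirming a maximum.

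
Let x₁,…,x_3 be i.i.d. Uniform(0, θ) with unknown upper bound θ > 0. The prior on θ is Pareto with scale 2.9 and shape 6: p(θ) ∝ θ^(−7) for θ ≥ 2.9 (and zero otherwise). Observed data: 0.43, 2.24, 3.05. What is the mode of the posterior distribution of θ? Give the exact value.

The Uniform(0, θ) likelihood is θ^(−n) for θ ≥ max(xᵢ), zero otherwise. Here max(xᵢ) = 3.05.
Posterior ∝ θ^(−7) · θ^(−3) = θ^(−10) on θ ≥ max(2.9, 3.05) = 3.05.
This density is strictly decreasing in θ, so the posterior mode lies at the lower boundary of the support.

θ̂_MAP = 3.05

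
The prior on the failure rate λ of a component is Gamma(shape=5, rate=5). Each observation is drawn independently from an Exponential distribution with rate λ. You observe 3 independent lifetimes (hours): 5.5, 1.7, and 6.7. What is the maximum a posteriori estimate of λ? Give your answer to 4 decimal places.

λ̂_MAP = 0.3704

The Exponential(rate=λ) likelihood is ∝ λ^n e^(−λΣtᵢ). Here n = 3 and Σtᵢ = 5.5 + 1.7 + 6.7 = 13.9.
Posterior ∝ λ^4e^(−5λ) · λ^3e^(−13.9λ) = λ^7e^(−18.9λ), i.e. Gamma(8, 18.9).
Mode = (a−1)/b = 7/18.9 ≈ 0.3704.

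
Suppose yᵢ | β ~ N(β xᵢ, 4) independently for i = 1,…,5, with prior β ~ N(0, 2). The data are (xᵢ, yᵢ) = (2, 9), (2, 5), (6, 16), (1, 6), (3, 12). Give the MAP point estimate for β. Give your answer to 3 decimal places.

log p(β | y) = −Σ(yᵢ − βxᵢ)²/(2·4) − β²/(2·2) + const.
Setting the derivative to zero: Σxᵢ(yᵢ − βxᵢ)/4 − β/2 = 0, so β = Σxᵢyᵢ / (Σxᵢ² + σ²/τ²).
Σxᵢyᵢ = 2·9 + 2·5 + 6·16 + 1·6 + 3·12 = 166; Σxᵢ² = 54; σ²/τ² = 2.
β̂_MAP = 166 / (54 + 2) = 166/56 ≈ 2.964.

β̂_MAP = 2.964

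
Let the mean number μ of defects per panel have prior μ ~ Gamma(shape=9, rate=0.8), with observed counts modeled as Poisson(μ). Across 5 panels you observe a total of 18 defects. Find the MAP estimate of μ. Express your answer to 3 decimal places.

μ̂_MAP = 4.483

Σxᵢ = 18, n = 5.
Posterior ∝ μ^8e^(−0.8μ) · μ^18e^(−5μ) = μ^26e^(−5.8μ), i.e. Gamma(shape=27, rate=5.8).
The mode of a Gamma(a, b) with a ≥ 1 (shape–rate) is (a−1)/b = 26/5.8 ≈ 4.483.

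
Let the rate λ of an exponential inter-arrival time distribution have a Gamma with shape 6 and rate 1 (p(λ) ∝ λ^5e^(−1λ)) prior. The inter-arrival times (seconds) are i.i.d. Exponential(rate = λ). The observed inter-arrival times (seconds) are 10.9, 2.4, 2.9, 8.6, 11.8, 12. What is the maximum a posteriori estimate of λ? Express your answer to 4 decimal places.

λ̂_MAP = 0.2218

The Exponential(rate=λ) likelihood is ∝ λ^n e^(−λΣtᵢ). Here n = 6 and Σtᵢ = 10.9 + 2.4 + 2.9 + 8.6 + 11.8 + 12 = 48.6.
Posterior ∝ λ^5e^(−1λ) · λ^6e^(−48.6λ) = λ^11e^(−49.6λ), i.e. Gamma(12, 49.6).
Mode = (a−1)/b = 11/49.6 ≈ 0.2218.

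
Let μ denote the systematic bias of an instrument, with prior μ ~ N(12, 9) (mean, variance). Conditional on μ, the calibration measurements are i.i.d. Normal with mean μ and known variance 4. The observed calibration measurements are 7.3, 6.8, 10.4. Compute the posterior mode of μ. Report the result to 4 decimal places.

μ̂_MAP = 8.6613

n = 3; x̄ = (7.3 + 6.8 + 10.4)/3 = 24.5/3 = 49/6 ≈ 8.1667.
For a Normal prior and Normal likelihood with known variance, the posterior is Normal; its mode equals its mean, the precision-weighted average.
Prior precision 1/σ₀² = 1/9; data precision n/σ² = 3/4 = 0.75.
μ̂ = ((1/9)·12 + 0.75·(49/6)) / (1/9 + 0.75) = (179/24)/(31/36) = 537/62 ≈ 8.6613.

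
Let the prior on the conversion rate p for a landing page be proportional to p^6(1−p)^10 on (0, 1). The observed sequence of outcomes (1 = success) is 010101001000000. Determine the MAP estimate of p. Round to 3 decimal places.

The prior density ∝ p^6(1−p)^10 is the kernel of Beta(7, 11).
Data: 4 successes in 15 trials (from the sequence). The binomial likelihood contributes p^4(1−p)^11, so the posterior is Beta(7+4, 11+11) = Beta(11, 22).
For Beta(a, b) with a, b > 1 the mode is (a−1)/(a+b−2) = 10/31 ≈ 0.323.

p̂_MAP = 0.323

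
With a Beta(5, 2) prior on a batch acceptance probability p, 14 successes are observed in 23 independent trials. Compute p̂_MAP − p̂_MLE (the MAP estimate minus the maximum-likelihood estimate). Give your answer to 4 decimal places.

Posterior is Beta(19, 11); MAP = (19−1)/(30−2) = 18/28 ≈ 0.64286.
MLE ignores the prior: p̂_MLE = k/n = 14/23 ≈ 0.60870.
Difference = 18/28 − 14/23 = 11/322 ≈ 0.0342.

MAP − MLE = 0.0342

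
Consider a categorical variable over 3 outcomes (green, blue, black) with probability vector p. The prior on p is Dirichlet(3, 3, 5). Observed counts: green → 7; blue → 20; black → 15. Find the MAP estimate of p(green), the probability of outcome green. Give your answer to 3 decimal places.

The posterior is Dirichlet(αᵢ + nᵢ) = Dirichlet(10, 23, 20).
For a Dirichlet(a₁,…,a_K) with all aᵢ > 1, the mode has j-th component (aⱼ − 1)/(Σaᵢ − K).
Here Σaᵢ = 53 and K = 3, so p(green) = (10 − 1)/(53 − 3) = 9/50 ≈ 0.180.

MAP estimate of p(green) = 0.180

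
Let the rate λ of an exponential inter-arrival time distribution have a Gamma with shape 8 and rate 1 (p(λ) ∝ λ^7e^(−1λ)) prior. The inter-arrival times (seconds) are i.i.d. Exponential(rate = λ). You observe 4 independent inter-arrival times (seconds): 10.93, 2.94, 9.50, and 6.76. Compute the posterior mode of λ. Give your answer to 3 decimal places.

λ̂_MAP = 0.353

The Exponential(rate=λ) likelihood is ∝ λ^n e^(−λΣtᵢ). Here n = 4 and Σtᵢ = 10.93 + 2.94 + 9.50 + 6.76 = 30.13.
Posterior ∝ λ^7e^(−1λ) · λ^4e^(−30.13λ) = λ^11e^(−31.13λ), i.e. Gamma(12, 31.13).
Mode = (a−1)/b = 11/31.13 ≈ 0.353.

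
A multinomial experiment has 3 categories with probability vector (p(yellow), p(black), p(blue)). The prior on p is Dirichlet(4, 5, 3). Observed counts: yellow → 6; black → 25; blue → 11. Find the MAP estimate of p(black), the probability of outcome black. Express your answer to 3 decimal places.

MAP estimate of p(black) = 0.569

The posterior is Dirichlet(αᵢ + nᵢ) = Dirichlet(10, 30, 14).
For a Dirichlet(a₁,…,a_K) with all aᵢ > 1, the mode has j-th component (aⱼ − 1)/(Σaᵢ − K).
Here Σaᵢ = 54 and K = 3, so p(black) = (30 − 1)/(54 − 3) = 29/51 ≈ 0.569.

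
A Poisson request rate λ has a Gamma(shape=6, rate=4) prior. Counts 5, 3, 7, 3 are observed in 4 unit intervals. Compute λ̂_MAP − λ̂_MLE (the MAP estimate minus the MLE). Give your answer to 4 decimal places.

Σxᵢ = 18. Posterior is Gamma(24, 8); MAP = (24−1)/8 = 23/8 ≈ 2.87500.
MLE = x̄ = 18/4 ≈ 4.50000.
Difference = 23/8 − 18/4 = -13/8 ≈ -1.6250.

MAP − MLE = -1.6250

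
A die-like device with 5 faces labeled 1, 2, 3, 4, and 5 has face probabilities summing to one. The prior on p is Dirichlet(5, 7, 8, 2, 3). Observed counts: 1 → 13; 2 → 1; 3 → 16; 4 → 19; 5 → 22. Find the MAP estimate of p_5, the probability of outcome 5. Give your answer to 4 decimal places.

The posterior is Dirichlet(αᵢ + nᵢ) = Dirichlet(18, 8, 24, 21, 25).
For a Dirichlet(a₁,…,a_K) with all aᵢ > 1, the mode has j-th component (aⱼ − 1)/(Σaᵢ − K).
Here Σaᵢ = 96 and K = 5, so p_5 = (25 − 1)/(96 − 5) = 24/91 ≈ 0.2637.

MAP estimate: 0.2637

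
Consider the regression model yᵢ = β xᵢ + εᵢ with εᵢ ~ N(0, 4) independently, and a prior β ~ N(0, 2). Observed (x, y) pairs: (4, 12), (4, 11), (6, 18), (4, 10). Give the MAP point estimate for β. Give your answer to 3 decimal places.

β̂_MAP = 2.791

log p(β | y) = −Σ(yᵢ − βxᵢ)²/(2·4) − β²/(2·2) + const.
Setting the derivative to zero: Σxᵢ(yᵢ − βxᵢ)/4 − β/2 = 0, so β = Σxᵢyᵢ / (Σxᵢ² + σ²/τ²).
Σxᵢyᵢ = 4·12 + 4·11 + 6·18 + 4·10 = 240; Σxᵢ² = 84; σ²/τ² = 2.
β̂_MAP = 240 / (84 + 2) = 240/86 ≈ 2.791.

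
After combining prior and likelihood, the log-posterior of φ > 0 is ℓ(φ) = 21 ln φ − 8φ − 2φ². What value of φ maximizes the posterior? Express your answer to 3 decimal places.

ℓ'(φ) = 21/φ − 8 − 4φ. Setting this to zero and multiplying by φ: 4φ² + 8φ − 21 = 0.
φ = (−8 + √(8² + 4·4·21)) / (2·4) = (−8 + √400) / 8 = (−8 + 20)/8 = 3/2.
ℓ''(φ) = −21/φ² − 4 < 0, confirming a maximum.

φ̂_MAP = 1.500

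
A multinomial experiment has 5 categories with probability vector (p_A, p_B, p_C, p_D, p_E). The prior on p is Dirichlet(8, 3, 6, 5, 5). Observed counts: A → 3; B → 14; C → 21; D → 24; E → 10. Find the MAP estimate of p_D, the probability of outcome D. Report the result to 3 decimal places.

MAP estimate of p_D = 0.298

The posterior is Dirichlet(αᵢ + nᵢ) = Dirichlet(11, 17, 27, 29, 15).
For a Dirichlet(a₁,…,a_K) with all aᵢ > 1, the mode has j-th component (aⱼ − 1)/(Σaᵢ − K).
Here Σaᵢ = 99 and K = 5, so p_D = (29 − 1)/(99 − 5) = 28/94 ≈ 0.298.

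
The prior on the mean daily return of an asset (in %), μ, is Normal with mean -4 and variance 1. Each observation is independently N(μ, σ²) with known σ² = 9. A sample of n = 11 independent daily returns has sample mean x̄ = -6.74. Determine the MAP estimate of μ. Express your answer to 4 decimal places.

μ̂_MAP = -5.5070

n = 11, x̄ = -6.74.
For a Normal prior and Normal likelihood with known variance, the posterior is Normal; its mode equals its mean, the precision-weighted average.
Prior precision 1/σ₀² = 1/1 = 1; data precision n/σ² = 11/9.
μ̂ = (1·(-4) + (11/9)·(-6.74)) / (1 + 11/9) = (-5507/450)/(20/9) = -5.5070.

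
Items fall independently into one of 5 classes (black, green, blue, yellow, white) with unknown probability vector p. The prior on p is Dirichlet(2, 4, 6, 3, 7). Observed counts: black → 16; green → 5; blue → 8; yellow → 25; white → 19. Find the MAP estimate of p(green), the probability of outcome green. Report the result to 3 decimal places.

MAP estimate of p(green) = 0.089

The posterior is Dirichlet(αᵢ + nᵢ) = Dirichlet(18, 9, 14, 28, 26).
For a Dirichlet(a₁,…,a_K) with all aᵢ > 1, the mode has j-th component (aⱼ − 1)/(Σaᵢ − K).
Here Σaᵢ = 95 and K = 5, so p(green) = (9 − 1)/(95 − 5) = 8/90 ≈ 0.089.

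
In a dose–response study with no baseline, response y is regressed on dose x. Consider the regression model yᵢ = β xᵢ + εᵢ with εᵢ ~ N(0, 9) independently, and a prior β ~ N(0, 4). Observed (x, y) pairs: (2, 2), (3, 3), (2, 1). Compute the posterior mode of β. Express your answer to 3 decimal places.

β̂_MAP = 0.779

log p(β | y) = −Σ(yᵢ − βxᵢ)²/(2·9) − β²/(2·4) + const.
Setting the derivative to zero: Σxᵢ(yᵢ − βxᵢ)/9 − β/4 = 0, so β = Σxᵢyᵢ / (Σxᵢ² + σ²/τ²).
Σxᵢyᵢ = 2·2 + 3·3 + 2·1 = 15; Σxᵢ² = 17; σ²/τ² = 2.25.
β̂_MAP = 15 / (17 + 2.25) = 15/19.25 ≈ 0.779.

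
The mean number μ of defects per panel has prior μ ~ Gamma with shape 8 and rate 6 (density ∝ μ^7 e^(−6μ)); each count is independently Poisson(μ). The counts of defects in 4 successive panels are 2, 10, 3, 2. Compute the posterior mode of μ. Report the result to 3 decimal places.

Σxᵢ = 2+10+3+2 = 17, with n = 4.
Posterior ∝ μ^7e^(−6μ) · μ^17e^(−4μ) = μ^24e^(−10μ), i.e. Gamma(shape=25, rate=10).
The mode of a Gamma(a, b) with a ≥ 1 (shape–rate) is (a−1)/b = 24/10 ≈ 2.400.

μ̂_MAP = 2.400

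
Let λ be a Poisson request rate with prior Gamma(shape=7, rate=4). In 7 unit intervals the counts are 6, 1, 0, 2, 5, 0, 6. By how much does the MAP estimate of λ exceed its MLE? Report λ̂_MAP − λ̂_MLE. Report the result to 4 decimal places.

MAP − MLE = -0.4935

Σxᵢ = 20. Posterior is Gamma(27, 11); MAP = (27−1)/11 = 26/11 ≈ 2.36364.
MLE = x̄ = 20/7 ≈ 2.85714.
Difference = 26/11 − 20/7 = -38/77 ≈ -0.4935.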